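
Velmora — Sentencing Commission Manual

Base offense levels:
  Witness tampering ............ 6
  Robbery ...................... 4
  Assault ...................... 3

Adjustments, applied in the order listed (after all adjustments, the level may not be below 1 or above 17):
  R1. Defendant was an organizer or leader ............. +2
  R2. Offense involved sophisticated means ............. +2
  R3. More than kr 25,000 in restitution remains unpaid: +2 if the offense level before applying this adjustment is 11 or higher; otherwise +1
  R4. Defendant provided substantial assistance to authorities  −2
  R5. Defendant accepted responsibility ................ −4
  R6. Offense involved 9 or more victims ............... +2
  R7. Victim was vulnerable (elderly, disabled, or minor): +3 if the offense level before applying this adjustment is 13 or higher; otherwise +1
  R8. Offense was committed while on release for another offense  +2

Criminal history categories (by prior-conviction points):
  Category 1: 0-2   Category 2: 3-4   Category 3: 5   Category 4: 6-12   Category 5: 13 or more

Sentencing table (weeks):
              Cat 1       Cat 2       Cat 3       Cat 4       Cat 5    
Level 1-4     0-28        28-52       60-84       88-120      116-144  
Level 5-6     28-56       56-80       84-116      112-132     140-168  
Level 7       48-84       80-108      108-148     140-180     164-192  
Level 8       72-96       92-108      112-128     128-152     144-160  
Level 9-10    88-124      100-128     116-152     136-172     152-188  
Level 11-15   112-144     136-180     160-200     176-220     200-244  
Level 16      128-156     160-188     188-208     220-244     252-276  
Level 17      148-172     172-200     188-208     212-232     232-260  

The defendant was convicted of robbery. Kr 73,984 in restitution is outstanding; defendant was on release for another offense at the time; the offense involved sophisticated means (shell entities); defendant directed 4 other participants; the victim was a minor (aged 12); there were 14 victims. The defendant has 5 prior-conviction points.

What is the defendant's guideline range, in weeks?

Base offense level for robbery: 4.
R1 applies: 4 + 2 = 6.
R2 applies: 6 + 2 = 8.
R3 applies (level before this adjustment is 8 < 11, so +1): 8 + 1 = 9.
R5 does not apply.
R6 applies: 9 + 2 = 11.
R7 applies (level before this adjustment is 11 < 13, so +1): 11 + 1 = 12.
R8 applies: 12 + 2 = 14.
Final offense level: 14.
Criminal history: 5 prior points → Category 3 (5).
Level 14 falls in the 11-15 band.
Grid: Level 11-15 × Category 3 = 160-200 weeks.

160-200 weeks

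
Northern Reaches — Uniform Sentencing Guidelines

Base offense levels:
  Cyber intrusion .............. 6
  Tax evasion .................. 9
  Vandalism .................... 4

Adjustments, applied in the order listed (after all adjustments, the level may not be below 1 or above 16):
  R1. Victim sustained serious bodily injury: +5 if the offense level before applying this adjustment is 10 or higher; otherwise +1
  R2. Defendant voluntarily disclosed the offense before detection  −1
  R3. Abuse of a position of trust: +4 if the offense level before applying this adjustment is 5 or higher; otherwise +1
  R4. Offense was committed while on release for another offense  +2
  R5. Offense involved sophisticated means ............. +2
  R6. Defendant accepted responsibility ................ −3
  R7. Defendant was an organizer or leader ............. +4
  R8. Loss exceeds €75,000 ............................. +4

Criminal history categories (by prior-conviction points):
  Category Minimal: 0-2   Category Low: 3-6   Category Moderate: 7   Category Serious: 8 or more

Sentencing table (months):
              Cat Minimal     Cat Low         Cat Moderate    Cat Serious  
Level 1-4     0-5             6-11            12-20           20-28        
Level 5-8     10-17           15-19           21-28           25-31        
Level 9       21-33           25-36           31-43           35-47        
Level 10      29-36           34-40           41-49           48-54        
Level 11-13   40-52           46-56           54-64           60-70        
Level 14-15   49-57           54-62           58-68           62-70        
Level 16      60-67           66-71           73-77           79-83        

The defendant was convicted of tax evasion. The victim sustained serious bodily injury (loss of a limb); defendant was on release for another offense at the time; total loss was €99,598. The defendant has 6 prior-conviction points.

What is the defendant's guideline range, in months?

Base offense level for tax evasion: 9.
R1 applies (level before this adjustment is 9 < 10, so +1): 9 + 1 = 10.
R2 does not apply.
R4 applies: 10 + 2 = 12.
R5 does not apply.
R6 does not apply.
R8 applies: 12 + 4 = 16.
Final offense level: 16.
Criminal history: 6 prior points → Category Low (3-6).
Level 16 falls in the 16 band.
Grid: Level 16 × Category Low = 66-71 months.

66-71 months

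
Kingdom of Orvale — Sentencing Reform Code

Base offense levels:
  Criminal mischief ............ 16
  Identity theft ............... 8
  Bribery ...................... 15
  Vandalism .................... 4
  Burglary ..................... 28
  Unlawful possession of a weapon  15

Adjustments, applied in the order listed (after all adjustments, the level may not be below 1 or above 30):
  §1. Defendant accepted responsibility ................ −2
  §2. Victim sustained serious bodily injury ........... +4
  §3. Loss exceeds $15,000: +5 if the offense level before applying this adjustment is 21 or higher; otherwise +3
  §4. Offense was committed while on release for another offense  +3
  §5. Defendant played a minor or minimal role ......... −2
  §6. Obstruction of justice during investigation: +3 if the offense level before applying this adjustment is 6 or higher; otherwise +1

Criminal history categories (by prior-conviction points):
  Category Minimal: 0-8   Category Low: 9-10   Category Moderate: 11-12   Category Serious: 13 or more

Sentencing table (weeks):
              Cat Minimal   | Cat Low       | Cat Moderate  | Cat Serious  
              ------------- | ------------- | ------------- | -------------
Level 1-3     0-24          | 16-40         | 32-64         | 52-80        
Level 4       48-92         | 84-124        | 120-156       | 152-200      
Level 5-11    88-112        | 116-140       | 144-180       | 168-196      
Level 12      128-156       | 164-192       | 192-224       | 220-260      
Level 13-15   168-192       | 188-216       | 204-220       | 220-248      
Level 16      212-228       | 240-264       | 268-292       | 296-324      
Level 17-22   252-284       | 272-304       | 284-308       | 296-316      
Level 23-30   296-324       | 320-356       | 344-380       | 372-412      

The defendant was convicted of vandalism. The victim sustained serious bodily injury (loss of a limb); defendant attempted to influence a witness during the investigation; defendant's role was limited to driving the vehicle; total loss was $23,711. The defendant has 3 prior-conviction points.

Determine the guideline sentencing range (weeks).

128-156 weeks

Base offense level for vandalism: 4.
§2 applies: 4 + 4 = 8.
§3 applies (level before this adjustment is 8 < 21, so +3): 8 + 3 = 11.
§5 applies: 11 − 2 = 9.
§6 applies (level before this adjustment is 9 ≥ 6, so +3): 9 + 3 = 12.
Final offense level: 12.
Criminal history: 3 prior points → Category Minimal (0-8).
Level 12 falls in the 12 band.
Grid: Level 12 × Category Minimal = 128-156 weeks.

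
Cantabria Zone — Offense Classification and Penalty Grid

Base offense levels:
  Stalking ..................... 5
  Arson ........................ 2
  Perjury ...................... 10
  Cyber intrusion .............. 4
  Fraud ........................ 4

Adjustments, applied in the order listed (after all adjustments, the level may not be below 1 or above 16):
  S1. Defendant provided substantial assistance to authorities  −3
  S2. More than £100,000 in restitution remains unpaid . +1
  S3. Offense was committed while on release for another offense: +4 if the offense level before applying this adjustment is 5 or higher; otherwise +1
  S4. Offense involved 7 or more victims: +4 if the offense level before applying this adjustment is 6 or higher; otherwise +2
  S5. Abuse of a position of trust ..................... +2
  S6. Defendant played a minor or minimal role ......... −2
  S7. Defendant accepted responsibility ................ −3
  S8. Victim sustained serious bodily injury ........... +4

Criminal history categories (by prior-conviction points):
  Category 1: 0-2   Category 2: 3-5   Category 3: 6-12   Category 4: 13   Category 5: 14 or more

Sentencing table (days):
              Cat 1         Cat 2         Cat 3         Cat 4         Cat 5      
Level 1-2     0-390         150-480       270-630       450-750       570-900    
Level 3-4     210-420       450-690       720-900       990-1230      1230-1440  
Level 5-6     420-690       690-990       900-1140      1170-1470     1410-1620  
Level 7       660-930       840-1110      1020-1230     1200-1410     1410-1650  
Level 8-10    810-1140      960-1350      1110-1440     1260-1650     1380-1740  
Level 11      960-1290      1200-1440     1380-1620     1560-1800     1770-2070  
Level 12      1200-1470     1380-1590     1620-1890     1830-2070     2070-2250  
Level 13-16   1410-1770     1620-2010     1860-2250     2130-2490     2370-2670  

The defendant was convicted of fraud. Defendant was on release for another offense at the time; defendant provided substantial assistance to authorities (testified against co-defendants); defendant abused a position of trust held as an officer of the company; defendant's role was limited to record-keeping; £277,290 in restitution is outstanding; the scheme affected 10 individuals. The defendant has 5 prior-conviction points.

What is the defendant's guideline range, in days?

Base offense level for fraud: 4.
S1 applies: 4 − 3 = 1.
S2 applies: 1 + 1 = 2.
S3 applies (level before this adjustment is 2 < 5, so +1): 2 + 1 = 3.
S4 applies (level before this adjustment is 3 < 6, so +2): 3 + 2 = 5.
S5 applies: 5 + 2 = 7.
S6 applies: 7 − 2 = 5.
S7 does not apply.
Final offense level: 5.
Criminal history: 5 prior points → Category 2 (3-5).
Level 5 falls in the 5-6 band.
Grid: Level 5-6 × Category 2 = 690-990 days.

690-990 days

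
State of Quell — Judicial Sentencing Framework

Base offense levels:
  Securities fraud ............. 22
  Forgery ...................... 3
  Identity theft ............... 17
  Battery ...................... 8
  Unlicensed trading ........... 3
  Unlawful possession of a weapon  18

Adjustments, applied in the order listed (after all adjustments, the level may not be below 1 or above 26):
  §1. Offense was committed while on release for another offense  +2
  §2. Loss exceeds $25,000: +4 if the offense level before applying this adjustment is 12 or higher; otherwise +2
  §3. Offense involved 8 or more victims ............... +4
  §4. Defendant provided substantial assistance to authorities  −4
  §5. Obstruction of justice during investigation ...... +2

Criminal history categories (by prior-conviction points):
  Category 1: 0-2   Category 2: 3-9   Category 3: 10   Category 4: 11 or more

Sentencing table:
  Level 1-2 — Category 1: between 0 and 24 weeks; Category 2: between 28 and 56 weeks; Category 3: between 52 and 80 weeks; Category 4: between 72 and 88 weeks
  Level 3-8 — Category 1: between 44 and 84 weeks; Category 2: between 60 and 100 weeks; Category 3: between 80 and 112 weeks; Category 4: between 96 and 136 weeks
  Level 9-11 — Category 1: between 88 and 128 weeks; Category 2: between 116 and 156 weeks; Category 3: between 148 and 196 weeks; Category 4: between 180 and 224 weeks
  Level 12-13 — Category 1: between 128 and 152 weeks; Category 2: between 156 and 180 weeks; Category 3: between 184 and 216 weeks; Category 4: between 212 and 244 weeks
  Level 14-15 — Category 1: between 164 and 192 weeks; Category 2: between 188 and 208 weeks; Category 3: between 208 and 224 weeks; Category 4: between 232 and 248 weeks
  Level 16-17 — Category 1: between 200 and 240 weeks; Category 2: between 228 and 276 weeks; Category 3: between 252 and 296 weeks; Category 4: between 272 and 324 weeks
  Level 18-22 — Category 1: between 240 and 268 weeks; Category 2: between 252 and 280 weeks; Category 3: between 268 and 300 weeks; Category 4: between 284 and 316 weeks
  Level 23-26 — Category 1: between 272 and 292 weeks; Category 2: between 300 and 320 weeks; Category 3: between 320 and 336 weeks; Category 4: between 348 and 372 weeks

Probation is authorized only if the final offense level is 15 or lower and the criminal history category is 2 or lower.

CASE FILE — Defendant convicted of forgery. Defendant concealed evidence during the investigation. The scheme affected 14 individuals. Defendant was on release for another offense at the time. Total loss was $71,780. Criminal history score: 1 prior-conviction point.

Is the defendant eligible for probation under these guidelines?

Yes

Base offense level for forgery: 3.
§1 applies: 3 + 2 = 5.
§2 applies (level before this adjustment is 5 < 12, so +2): 5 + 2 = 7.
§3 applies: 7 + 4 = 11.
§4 does not apply.
§5 applies: 11 + 2 = 13.
Final offense level: 13.
Criminal history: 1 prior point → Category 1 (0-2).
Level 13 falls in the 12-13 band.
Grid: Level 12-13 × Category 1 = 128-152 weeks.
Probation check: level 13 ≤ 15 and category 1 ≤ 2 → eligible.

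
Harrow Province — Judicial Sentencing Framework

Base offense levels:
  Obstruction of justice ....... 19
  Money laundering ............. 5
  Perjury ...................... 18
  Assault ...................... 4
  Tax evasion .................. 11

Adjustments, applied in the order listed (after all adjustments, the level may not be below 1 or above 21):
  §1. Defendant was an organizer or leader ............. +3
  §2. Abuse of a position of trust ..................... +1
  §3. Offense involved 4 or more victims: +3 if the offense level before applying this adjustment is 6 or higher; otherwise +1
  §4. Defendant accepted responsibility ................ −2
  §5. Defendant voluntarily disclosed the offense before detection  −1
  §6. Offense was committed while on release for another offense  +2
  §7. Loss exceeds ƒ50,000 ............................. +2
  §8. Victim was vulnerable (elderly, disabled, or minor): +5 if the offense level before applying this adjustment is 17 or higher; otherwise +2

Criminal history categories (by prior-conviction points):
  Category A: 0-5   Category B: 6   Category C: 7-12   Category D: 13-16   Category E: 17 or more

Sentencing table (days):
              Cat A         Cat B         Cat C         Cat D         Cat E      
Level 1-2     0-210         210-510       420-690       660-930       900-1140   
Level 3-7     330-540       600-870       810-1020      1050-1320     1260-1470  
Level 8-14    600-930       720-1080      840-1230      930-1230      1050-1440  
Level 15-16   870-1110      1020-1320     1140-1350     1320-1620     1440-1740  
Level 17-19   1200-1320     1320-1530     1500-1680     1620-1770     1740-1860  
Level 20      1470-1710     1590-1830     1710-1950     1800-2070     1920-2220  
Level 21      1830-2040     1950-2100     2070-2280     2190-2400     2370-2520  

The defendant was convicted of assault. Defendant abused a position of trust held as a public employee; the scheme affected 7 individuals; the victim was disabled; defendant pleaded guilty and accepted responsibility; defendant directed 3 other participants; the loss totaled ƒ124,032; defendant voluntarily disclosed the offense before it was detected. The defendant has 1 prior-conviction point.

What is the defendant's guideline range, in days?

Base offense level for assault: 4.
§1 applies: 4 + 3 = 7.
§2 applies: 7 + 1 = 8.
§3 applies (level before this adjustment is 8 ≥ 6, so +3): 8 + 3 = 11.
§4 applies: 11 − 2 = 9.
§5 applies: 9 − 1 = 8.
§7 applies: 8 + 2 = 10.
§8 applies (level before this adjustment is 10 < 17, so +2): 10 + 2 = 12.
Final offense level: 12.
Criminal history: 1 prior point → Category A (0-5).
Level 12 falls in the 8-14 band.
Grid: Level 8-14 × Category A = 600-930 days.

600-930 days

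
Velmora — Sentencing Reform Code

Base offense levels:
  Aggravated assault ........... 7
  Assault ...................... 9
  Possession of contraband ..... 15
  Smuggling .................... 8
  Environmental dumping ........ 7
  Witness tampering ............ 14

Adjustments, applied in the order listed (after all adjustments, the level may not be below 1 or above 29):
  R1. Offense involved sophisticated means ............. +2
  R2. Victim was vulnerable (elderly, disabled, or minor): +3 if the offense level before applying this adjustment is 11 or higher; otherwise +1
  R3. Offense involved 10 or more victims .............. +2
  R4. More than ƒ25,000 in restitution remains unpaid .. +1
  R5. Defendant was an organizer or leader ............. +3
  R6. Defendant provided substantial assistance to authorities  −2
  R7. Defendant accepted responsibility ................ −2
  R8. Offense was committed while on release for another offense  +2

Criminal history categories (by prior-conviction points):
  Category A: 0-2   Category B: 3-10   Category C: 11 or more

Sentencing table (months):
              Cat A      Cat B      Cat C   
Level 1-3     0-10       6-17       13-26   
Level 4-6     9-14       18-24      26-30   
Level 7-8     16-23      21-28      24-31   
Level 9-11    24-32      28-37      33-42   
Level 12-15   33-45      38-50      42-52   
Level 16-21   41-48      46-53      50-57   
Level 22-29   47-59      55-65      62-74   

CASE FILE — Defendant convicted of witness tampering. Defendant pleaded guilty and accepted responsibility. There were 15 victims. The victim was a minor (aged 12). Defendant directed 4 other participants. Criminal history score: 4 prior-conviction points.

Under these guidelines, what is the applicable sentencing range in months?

Base offense level for witness tampering: 14.
R2 applies (level before this adjustment is 14 ≥ 11, so +3): 14 + 3 = 17.
R3 applies: 17 + 2 = 19.
R5 applies: 19 + 3 = 22.
R7 applies: 22 − 2 = 20.
R8 does not apply.
Final offense level: 20.
Criminal history: 4 prior points → Category B (3-10).
Level 20 falls in the 16-21 band.
Grid: Level 16-21 × Category B = 46-53 months.

46-53 months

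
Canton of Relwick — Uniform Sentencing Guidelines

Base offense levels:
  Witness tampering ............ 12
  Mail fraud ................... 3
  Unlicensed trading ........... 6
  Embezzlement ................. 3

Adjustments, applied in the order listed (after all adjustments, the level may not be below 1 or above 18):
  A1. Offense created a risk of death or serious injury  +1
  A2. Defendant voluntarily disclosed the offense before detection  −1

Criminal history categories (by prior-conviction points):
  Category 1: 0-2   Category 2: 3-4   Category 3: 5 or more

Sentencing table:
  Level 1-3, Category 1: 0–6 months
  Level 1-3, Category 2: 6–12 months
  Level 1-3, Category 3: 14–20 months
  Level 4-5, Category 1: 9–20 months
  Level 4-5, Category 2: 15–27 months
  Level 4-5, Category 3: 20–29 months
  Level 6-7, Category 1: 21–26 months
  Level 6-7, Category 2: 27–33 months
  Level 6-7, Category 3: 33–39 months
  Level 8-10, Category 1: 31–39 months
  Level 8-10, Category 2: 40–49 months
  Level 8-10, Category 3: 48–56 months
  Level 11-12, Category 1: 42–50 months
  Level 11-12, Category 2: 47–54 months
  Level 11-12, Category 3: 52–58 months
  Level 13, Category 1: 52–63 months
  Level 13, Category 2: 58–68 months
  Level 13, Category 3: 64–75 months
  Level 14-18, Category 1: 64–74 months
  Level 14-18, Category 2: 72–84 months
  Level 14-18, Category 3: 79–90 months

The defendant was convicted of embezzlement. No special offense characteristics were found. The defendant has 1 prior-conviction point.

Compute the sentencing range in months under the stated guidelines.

Base offense level for embezzlement: 3.
Final offense level: 3.
Criminal history: 1 prior point → Category 1 (0-2).
Level 3 falls in the 1-3 band.
Grid: Level 1-3 × Category 1 = 0-6 months.

0-6 months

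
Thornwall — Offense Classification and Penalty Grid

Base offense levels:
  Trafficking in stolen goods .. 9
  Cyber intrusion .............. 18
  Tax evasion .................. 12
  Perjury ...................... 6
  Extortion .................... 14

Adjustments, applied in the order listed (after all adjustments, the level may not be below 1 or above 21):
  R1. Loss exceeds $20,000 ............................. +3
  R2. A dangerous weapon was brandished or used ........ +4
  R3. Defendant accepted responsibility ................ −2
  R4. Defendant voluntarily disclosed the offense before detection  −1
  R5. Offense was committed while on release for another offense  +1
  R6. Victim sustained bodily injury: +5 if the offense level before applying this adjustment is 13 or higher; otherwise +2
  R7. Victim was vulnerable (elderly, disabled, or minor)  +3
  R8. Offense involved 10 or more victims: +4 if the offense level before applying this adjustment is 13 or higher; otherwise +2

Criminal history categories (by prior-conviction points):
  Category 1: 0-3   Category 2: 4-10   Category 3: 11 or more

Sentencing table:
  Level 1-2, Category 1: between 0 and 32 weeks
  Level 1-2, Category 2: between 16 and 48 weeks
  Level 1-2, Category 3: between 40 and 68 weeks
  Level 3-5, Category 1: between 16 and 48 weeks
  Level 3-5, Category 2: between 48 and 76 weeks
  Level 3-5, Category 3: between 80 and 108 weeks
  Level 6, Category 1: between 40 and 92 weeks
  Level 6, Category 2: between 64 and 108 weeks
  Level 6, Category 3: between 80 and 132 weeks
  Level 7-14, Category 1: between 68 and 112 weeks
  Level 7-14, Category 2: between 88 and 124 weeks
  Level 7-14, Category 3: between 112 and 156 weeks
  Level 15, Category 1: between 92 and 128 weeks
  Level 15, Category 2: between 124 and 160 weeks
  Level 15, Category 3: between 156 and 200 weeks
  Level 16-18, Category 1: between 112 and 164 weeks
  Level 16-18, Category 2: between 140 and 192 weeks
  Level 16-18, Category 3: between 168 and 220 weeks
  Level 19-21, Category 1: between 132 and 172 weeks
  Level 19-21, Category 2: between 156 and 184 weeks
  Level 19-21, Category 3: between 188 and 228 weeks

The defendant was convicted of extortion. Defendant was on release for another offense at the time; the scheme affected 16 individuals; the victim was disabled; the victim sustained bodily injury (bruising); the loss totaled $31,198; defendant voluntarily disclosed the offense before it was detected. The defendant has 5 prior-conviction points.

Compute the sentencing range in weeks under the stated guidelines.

156-184 weeks

Base offense level for extortion: 14.
R1 applies: 14 + 3 = 17.
R2 does not apply.
R3 does not apply.
R4 applies: 17 − 1 = 16.
R5 applies: 16 + 1 = 17.
R6 applies (level before this adjustment is 17 ≥ 13, so +5): 17 + 5 = 22.
R7 applies: 22 + 3 = 25.
R8 applies (level before this adjustment is 25 ≥ 13, so +4): 25 + 4 = 29.
Level 29 exceeds the maximum of 21; capped at 21.
Final offense level: 21.
Criminal history: 5 prior points → Category 2 (4-10).
Level 21 falls in the 19-21 band.
Grid: Level 19-21 × Category 2 = 156-184 weeks.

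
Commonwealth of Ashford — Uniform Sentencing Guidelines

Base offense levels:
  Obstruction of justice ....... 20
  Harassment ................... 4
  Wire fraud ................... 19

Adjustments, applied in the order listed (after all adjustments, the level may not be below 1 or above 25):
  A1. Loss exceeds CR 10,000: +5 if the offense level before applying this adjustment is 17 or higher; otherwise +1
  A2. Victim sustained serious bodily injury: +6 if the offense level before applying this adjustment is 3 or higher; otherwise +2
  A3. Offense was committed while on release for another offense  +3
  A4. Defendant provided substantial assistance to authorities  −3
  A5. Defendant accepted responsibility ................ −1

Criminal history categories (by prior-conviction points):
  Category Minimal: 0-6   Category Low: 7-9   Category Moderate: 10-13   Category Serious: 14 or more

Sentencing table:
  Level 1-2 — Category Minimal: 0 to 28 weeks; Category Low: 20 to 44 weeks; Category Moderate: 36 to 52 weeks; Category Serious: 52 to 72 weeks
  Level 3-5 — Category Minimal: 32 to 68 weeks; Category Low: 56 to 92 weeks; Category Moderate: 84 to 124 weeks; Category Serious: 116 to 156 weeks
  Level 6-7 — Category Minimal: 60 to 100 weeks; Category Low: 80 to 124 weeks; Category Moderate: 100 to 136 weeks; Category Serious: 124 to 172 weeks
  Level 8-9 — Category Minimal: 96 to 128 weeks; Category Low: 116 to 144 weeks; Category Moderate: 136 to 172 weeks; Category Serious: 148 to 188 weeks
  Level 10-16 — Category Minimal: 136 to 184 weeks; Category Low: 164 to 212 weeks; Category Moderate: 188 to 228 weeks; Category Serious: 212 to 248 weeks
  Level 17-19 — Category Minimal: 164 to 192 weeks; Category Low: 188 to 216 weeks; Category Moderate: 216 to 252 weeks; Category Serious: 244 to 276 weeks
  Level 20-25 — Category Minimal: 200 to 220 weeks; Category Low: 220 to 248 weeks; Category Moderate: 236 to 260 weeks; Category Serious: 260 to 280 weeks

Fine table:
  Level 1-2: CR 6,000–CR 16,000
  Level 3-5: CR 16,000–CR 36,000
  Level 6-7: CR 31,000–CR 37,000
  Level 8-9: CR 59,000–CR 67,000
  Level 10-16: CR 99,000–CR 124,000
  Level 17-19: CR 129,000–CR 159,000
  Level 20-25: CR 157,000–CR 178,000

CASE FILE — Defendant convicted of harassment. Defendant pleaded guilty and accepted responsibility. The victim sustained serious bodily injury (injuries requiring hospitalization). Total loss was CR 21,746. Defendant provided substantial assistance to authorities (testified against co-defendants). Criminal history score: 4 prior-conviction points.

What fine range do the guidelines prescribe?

Base offense level for harassment: 4.
A1 applies (level before this adjustment is 4 < 17, so +1): 4 + 1 = 5.
A2 applies (level before this adjustment is 5 ≥ 3, so +6): 5 + 6 = 11.
A3 does not apply.
A4 applies: 11 − 3 = 8.
A5 applies: 8 − 1 = 7.
Final offense level: 7.
Level 7 falls in the 6-7 band.
Fine table: Level 6-7 → CR 31,000–CR 37,000.

CR 31,000–CR 37,000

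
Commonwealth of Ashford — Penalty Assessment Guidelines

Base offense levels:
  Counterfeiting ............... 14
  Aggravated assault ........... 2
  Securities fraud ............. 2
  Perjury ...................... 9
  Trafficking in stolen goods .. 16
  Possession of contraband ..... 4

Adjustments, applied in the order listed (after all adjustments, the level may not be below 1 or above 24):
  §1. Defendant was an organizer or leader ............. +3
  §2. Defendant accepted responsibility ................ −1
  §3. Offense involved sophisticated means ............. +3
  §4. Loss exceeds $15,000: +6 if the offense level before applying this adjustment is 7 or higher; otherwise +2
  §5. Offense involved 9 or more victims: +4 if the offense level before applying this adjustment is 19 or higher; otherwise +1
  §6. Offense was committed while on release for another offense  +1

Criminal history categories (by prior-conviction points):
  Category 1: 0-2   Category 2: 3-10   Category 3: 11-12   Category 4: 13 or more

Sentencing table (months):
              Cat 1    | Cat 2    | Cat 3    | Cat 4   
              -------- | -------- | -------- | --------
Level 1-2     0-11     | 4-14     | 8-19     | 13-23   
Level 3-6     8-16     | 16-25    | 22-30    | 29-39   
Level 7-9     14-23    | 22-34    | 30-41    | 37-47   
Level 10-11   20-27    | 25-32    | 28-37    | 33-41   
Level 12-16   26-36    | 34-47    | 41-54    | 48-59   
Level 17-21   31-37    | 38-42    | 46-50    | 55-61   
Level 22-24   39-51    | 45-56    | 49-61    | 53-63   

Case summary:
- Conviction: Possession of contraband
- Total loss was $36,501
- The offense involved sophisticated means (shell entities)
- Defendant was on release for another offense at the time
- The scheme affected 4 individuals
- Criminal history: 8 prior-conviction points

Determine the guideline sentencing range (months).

Base offense level for possession of contraband: 4.
§1 does not apply.
§2 does not apply.
§3 applies: 4 + 3 = 7.
§4 applies (level before this adjustment is 7 ≥ 7, so +6): 7 + 6 = 13.
§6 applies: 13 + 1 = 14.
Final offense level: 14.
Criminal history: 8 prior points → Category 2 (3-10).
Level 14 falls in the 12-16 band.
Grid: Level 12-16 × Category 2 = 34-47 months.

34-47 months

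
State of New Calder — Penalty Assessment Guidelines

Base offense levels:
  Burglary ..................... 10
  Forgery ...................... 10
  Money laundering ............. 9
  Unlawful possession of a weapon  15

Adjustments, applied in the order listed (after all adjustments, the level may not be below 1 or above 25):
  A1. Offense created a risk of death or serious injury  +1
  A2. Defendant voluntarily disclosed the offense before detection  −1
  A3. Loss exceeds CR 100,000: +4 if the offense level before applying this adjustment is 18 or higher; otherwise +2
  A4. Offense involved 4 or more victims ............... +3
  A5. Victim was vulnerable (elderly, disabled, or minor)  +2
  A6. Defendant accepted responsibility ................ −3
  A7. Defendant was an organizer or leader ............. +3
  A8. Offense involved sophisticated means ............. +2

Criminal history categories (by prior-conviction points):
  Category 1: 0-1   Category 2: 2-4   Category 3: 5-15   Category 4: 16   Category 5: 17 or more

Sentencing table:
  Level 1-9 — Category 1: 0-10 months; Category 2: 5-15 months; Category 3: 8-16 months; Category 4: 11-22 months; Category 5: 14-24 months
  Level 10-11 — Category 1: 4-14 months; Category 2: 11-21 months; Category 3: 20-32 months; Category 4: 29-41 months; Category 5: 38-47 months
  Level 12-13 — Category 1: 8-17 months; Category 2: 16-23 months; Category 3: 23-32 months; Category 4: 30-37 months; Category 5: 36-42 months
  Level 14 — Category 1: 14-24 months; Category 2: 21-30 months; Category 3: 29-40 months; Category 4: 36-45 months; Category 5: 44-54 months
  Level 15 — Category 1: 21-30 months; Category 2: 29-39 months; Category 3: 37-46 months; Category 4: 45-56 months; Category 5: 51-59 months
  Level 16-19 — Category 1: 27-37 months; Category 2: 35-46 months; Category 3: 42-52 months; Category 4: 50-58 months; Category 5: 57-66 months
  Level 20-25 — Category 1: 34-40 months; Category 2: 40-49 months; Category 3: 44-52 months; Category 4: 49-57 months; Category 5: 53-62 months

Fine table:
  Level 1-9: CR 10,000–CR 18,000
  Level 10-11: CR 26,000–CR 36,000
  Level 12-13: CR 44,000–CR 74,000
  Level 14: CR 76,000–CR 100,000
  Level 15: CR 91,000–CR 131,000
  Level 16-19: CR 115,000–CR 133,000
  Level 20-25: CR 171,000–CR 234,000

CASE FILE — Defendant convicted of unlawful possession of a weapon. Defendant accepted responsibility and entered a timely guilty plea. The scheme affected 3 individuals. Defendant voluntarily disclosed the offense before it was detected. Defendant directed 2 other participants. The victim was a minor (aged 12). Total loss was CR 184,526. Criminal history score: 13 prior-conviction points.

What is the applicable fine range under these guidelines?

Base offense level for unlawful possession of a weapon: 15.
A2 applies: 15 − 1 = 14.
A3 applies (level before this adjustment is 14 < 18, so +2): 14 + 2 = 16.
A5 applies: 16 + 2 = 18.
A6 applies: 18 − 3 = 15.
A7 applies: 15 + 3 = 18.
A8 does not apply.
Final offense level: 18.
Level 18 falls in the 16-19 band.
Fine table: Level 16-19 → CR 115,000–CR 133,000.

CR 115,000–CR 133,000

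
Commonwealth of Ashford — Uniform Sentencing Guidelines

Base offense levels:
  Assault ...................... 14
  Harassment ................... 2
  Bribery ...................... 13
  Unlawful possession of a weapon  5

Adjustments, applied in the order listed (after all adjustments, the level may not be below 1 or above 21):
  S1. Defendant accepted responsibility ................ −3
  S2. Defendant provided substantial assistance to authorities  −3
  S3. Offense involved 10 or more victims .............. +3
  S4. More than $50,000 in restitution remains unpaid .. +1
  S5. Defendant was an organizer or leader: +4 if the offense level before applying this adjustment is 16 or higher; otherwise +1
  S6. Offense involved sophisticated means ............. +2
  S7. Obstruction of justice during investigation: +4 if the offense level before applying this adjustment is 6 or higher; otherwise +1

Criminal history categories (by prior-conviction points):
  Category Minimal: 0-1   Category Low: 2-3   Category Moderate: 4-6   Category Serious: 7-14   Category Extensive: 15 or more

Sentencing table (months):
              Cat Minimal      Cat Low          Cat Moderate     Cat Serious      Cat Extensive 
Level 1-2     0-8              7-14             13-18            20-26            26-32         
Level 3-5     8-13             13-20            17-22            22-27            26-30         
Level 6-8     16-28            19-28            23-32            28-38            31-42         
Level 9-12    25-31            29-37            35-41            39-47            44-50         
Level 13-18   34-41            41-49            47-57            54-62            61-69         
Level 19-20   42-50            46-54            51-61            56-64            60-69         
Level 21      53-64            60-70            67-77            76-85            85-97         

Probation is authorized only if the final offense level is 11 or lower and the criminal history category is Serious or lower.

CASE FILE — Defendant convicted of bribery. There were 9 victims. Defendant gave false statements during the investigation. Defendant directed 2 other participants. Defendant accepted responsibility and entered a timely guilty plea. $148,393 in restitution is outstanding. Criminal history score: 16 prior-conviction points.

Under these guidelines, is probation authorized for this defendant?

No

Base offense level for bribery: 13.
S1 applies: 13 − 3 = 10.
S2 does not apply.
S3 does not apply.
S4 applies: 10 + 1 = 11.
S5 applies (level before this adjustment is 11 < 16, so +1): 11 + 1 = 12.
S6 does not apply.
S7 applies (level before this adjustment is 12 ≥ 6, so +4): 12 + 4 = 16.
Final offense level: 16.
Criminal history: 16 prior points → Category Extensive (15+).
Level 16 falls in the 13-18 band.
Grid: Level 13-18 × Category Extensive = 61-69 months.
Probation check: level 16 > 11 and category Extensive > Serious → not eligible.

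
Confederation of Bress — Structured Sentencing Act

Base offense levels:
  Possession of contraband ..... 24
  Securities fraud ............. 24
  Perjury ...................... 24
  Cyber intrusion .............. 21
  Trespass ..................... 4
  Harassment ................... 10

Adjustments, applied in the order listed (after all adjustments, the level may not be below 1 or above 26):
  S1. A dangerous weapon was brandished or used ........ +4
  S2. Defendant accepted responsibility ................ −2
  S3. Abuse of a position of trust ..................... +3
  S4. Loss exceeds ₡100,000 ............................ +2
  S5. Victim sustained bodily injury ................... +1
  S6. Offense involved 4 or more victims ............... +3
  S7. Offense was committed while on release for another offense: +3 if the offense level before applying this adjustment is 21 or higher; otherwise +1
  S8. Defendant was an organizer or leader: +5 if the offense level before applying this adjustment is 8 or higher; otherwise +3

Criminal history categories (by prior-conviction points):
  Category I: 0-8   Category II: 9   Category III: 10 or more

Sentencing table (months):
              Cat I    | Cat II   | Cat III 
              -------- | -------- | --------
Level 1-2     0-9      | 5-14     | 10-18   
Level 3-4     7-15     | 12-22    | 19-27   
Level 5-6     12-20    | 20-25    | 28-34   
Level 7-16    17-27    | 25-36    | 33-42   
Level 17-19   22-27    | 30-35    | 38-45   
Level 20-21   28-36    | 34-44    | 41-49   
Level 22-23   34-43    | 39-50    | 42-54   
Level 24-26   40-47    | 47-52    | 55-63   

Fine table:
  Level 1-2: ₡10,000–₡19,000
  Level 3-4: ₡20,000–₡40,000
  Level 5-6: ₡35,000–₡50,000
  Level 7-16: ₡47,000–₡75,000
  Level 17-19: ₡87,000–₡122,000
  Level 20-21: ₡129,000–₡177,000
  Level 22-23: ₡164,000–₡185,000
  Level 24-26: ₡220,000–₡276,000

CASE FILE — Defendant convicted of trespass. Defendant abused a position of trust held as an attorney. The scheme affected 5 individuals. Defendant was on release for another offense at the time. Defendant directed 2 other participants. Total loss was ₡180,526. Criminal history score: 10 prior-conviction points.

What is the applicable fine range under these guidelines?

₡87,000–₡122,000

Base offense level for trespass: 4.
S1 does not apply.
S3 applies: 4 + 3 = 7.
S4 applies: 7 + 2 = 9.
S5 does not apply.
S6 applies: 9 + 3 = 12.
S7 applies (level before this adjustment is 12 < 21, so +1): 12 + 1 = 13.
S8 applies (level before this adjustment is 13 ≥ 8, so +5): 13 + 5 = 18.
Final offense level: 18.
Level 18 falls in the 17-19 band.
Fine table: Level 17-19 → ₡87,000–₡122,000.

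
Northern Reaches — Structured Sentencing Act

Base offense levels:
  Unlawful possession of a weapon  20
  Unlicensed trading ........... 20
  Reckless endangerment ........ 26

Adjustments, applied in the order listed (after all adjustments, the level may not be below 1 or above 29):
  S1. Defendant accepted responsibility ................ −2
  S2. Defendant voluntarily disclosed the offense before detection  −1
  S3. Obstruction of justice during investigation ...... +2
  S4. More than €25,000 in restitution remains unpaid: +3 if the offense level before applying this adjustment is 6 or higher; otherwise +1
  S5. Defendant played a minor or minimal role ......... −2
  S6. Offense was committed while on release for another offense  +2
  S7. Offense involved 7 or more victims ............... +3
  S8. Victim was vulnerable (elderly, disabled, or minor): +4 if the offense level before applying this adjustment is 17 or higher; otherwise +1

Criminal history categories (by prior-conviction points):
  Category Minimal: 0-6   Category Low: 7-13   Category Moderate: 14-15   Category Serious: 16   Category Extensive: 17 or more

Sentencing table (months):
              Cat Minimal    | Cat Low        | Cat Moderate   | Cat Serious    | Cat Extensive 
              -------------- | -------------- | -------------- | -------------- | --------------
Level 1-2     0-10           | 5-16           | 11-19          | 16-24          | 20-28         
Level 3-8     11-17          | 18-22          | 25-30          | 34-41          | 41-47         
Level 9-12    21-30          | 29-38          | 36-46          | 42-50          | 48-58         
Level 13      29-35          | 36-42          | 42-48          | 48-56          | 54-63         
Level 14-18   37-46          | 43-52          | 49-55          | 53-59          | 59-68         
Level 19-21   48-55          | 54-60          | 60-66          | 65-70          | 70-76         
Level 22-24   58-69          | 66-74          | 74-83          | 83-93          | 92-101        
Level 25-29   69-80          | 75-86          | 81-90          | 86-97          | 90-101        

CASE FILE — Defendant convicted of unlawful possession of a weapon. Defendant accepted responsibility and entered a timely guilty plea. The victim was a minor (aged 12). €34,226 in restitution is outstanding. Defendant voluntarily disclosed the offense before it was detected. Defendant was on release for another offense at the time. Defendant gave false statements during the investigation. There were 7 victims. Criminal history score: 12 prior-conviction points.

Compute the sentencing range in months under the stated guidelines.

Base offense level for unlawful possession of a weapon: 20.
S1 applies: 20 − 2 = 18.
S2 applies: 18 − 1 = 17.
S3 applies: 17 + 2 = 19.
S4 applies (level before this adjustment is 19 ≥ 6, so +3): 19 + 3 = 22.
S6 applies: 22 + 2 = 24.
S7 applies: 24 + 3 = 27.
S8 applies (level before this adjustment is 27 ≥ 17, so +4): 27 + 4 = 31.
Level 31 exceeds the maximum of 29; capped at 29.
Final offense level: 29.
Criminal history: 12 prior points → Category Low (7-13).
Level 29 falls in the 25-29 band.
Grid: Level 25-29 × Category Low = 75-86 months.

75-86 months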